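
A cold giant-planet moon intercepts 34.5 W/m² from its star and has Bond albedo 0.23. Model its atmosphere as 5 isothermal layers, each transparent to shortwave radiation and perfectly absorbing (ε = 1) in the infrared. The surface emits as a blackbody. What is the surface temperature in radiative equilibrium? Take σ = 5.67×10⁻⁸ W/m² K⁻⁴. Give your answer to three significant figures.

Top-of-atmosphere balance: σT_e⁴ = S(1−α)/4 = 6.641 W/m² → T_e = 104.0 K.
For an N-layer opaque stack, T_s⁴ = (N+1)T_e⁴, hence T_s = (6)^(1/4)×104.0 K = 162.8 K.

163 K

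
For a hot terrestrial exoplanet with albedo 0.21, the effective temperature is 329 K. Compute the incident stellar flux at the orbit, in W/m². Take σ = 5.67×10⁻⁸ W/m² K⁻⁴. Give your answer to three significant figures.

3360 W/m²

From S(1−α)/4 = σT⁴: S = 4σT⁴/(1−α).
σT⁴ = 5.67×10⁻⁸·(329)⁴ = 664.3 W/m².
So S = 4×664.3/(1−0.21) = 3364 W/m².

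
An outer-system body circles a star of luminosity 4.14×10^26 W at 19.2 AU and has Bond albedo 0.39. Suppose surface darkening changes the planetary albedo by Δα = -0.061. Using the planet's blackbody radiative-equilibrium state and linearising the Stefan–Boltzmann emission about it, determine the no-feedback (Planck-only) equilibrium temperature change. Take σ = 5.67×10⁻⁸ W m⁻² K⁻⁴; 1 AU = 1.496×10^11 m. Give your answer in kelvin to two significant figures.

d = 19.2 × 1.496×10^11 m = 2.872×10^12 m.
S = L/(4πd²) = 3.993 W m⁻².
Reference equilibrium: T_e = [S(1−α)/(4σ)]^(1/4) = 57.25 K.
TOA radiative forcing: ΔF = −S·Δα/4 = −3.993·(-0.061)/4 = 0.06090 W m⁻².
Planck response: λ_P = 4σT_e³ = 4·5.67×10⁻⁸·(57.25)³ = 0.04255 W m⁻²/K.
So ΔT₀ = 0.06090/0.04255 = 1.43 K.

1.4 K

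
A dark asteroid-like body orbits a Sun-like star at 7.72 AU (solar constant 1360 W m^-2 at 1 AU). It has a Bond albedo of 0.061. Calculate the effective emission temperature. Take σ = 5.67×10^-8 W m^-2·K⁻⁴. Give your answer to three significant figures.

98.6 K

Flux at the orbit: S = 1360/(7.72)² = 22.82 W m^-2.
Averaging over the sphere, the absorbed flux is S(1−α)/4 = 5.357 W m^-2.
Balancing against σT⁴: T = (5.357/5.67×10⁻⁸)^(1/4) = 98.59 K.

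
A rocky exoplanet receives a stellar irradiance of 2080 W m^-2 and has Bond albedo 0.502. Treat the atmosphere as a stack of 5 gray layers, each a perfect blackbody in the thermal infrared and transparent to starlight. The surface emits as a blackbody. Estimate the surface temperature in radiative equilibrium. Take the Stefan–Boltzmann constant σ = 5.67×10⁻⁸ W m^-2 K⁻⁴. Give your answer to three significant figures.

407 K

Top-of-atmosphere balance: σT_e⁴ = S(1−α)/4 = 259.0 W m^-2 → T_e = 260.0 K.
For an N-layer opaque stack, T_s⁴ = (N+1)T_e⁴, hence T_s = (6)^(1/4)×260.0 K = 406.9 K.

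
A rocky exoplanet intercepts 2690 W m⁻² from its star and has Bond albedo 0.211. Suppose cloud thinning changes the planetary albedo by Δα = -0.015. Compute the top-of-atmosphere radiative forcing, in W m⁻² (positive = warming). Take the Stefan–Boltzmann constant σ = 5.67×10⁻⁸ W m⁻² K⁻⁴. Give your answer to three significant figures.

TOA radiative forcing: ΔF = −S·Δα/4 = −2690·(-0.015)/4 = 10.09 W m⁻².

10.1 W m⁻²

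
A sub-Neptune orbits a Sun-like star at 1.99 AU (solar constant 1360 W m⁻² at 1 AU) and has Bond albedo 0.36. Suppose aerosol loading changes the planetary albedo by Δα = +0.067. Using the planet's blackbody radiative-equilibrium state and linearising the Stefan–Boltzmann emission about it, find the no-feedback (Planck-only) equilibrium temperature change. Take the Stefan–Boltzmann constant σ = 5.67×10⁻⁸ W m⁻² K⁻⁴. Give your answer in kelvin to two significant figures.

By the inverse-square law, S = 1360/1.99² = 343.4 W m⁻².
Unperturbed T_e = [343.4·(1−0.36)/(4σ)]^¼ = 176.4 K.
ΔF = −(S/4)Δα = −(343.4/4)×(+0.067) = -5.752 W m⁻².
Linearising σT⁴ gives d(σT⁴)/dT = 4σT_e³ = 1.246 W m⁻² per K.
Hence the no-feedback warming is ΔF/(4σT_e³) = -4.62 K.

-4.6 K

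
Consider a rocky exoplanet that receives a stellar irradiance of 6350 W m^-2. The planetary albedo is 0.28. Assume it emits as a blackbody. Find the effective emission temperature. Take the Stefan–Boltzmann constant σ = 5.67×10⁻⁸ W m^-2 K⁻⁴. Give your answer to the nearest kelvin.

Absorbed flux (global mean): S(1−α)/4 = 6350·0.72/4 = 1143 W m^-2.
In equilibrium σT⁴ equals this, so T = 376.8 K.

377 K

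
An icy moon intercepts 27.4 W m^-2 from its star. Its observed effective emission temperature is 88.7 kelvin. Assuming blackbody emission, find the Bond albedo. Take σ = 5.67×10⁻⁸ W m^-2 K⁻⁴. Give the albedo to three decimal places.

Energy balance: S(1−α)/4 = σT⁴, so 1−α = 4σT⁴/S.
σT⁴ = 3.510 W m^-2, so 4σT⁴ = 14.04 W m^-2.
1−α = 14.04/27.40 = 0.5124, so α = 0.4876.

0.488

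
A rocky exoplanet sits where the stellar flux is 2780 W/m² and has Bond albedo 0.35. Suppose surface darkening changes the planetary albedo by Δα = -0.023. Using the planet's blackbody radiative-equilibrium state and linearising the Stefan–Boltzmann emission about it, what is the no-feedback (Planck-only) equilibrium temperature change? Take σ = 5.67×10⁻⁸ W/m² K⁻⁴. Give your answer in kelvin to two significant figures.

The baseline emission temperature is T_e = 298.8 K.
The change in absorbed flux is Δ[S(1−α)/4] = −SΔα/4 = 15.98 W/m².
The Planck feedback parameter is 4σT_e³ = 6.048 W/m²/K.
So ΔT₀ = 15.98/6.048 = 2.64 K.

2.6 K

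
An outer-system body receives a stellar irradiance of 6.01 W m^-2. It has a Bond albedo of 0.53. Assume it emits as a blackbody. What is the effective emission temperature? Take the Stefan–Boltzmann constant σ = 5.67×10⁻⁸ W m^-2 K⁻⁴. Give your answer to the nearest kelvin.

59 K

Absorbed flux (global mean): S(1−α)/4 = 6.010·0.47/4 = 0.7062 W m^-2.
Balancing against σT⁴: T = (0.7062/5.67×10⁻⁸)^(1/4) = 59.41 K.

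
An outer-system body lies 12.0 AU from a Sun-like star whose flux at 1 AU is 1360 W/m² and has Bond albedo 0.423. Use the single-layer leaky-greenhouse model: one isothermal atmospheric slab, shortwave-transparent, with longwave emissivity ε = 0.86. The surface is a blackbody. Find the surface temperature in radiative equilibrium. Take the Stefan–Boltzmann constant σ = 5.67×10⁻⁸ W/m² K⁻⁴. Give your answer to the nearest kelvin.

By the inverse-square law, S = 1360/12.0² = 9.444 W/m².
The planet radiates to space at T_e = [S(1−α)/(4σ)]^(1/4) = 70.01 K.
For a single slab of emissivity ε, T_s⁴ = 2T_e⁴/(2−ε); thus T_s = 70.01·(1.754)^(1/4) = 80.58 K.

81 kelvin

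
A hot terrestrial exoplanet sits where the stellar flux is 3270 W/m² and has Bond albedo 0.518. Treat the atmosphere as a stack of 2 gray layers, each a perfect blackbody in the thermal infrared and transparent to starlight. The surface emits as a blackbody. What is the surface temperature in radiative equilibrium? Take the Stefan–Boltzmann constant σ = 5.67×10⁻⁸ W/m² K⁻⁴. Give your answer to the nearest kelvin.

380 kelvin

OLR = S(1−α)/4 = 394.0 W/m²; the top layer radiates at T_e = 288.7 K.
With N = 2 opaque layers, T_s = (N+1)^(1/4)·T_e = 3^(1/4)·288.7 = 380.0 K.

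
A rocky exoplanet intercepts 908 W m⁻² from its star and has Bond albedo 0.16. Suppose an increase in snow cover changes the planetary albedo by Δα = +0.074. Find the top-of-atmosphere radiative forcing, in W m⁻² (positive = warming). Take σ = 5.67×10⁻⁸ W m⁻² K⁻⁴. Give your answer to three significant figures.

The change in absorbed flux is Δ[S(1−α)/4] = −SΔα/4 = -16.80 W m⁻².

-16.8 W m⁻²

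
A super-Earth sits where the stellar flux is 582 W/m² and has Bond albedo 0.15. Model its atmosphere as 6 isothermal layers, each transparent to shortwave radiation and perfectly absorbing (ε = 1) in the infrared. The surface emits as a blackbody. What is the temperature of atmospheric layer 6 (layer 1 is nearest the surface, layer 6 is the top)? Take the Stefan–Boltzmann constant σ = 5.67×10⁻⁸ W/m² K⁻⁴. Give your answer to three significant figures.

Top-of-atmosphere balance: σT_e⁴ = S(1−α)/4 = 123.7 W/m² → T_e = 216.1 K.
In the N-layer model, layer k (counted from the surface) has T_k = (N+1−k)^(1/4)·T_e.
With k = 6: T_6 = (6+1−6)^¼·216.1 K = 216.1 K.

216 kelvin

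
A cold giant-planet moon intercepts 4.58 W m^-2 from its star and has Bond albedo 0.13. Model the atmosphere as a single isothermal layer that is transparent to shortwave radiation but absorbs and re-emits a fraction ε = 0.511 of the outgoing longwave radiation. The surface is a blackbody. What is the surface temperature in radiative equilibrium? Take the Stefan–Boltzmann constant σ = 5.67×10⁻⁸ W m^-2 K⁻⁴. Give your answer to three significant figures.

The planet radiates to space at T_e = [S(1−α)/(4σ)]^(1/4) = 64.74 K.
The surface balance (absorbed SW + ε·downward IR = σT_s⁴) with T_a⁴ = T_s⁴/2 reduces to T_s = T_e·[2/(2−ε)]^¼ = 69.70 K.

69.7 K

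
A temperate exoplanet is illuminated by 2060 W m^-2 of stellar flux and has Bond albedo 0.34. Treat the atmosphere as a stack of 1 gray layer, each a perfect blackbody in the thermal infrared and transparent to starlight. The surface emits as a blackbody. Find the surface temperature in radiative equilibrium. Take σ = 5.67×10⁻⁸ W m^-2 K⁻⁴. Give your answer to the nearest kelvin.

331 K

Top-of-atmosphere balance: σT_e⁴ = S(1−α)/4 = 339.9 W m^-2 → T_e = 278.3 K.
Layer-by-layer balance gives σT_s⁴ = (N+1)σT_e⁴, so T_s = 2^¼·278.3 = 330.9 K.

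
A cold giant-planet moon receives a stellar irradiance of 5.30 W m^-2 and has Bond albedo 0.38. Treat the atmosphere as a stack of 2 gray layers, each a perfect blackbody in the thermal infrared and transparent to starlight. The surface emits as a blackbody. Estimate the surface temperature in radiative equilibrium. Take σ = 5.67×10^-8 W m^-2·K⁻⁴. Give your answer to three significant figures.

81.2 kelvin

Top-of-atmosphere balance: σT_e⁴ = S(1−α)/4 = 0.8215 W m^-2 → T_e = 61.70 K.
With N = 2 opaque layers, T_s = (N+1)^(1/4)·T_e = 3^(1/4)·61.70 = 81.20 K.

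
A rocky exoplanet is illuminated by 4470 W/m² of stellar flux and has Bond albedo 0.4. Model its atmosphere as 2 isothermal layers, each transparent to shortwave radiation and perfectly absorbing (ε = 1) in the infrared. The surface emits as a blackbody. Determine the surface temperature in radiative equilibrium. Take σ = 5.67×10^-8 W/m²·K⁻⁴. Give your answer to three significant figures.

Top-of-atmosphere balance: σT_e⁴ = S(1−α)/4 = 670.5 W/m² → T_e = 329.8 K.
Layer-by-layer balance gives σT_s⁴ = (N+1)σT_e⁴, so T_s = 3^¼·329.8 = 434.0 K.

434 kelvin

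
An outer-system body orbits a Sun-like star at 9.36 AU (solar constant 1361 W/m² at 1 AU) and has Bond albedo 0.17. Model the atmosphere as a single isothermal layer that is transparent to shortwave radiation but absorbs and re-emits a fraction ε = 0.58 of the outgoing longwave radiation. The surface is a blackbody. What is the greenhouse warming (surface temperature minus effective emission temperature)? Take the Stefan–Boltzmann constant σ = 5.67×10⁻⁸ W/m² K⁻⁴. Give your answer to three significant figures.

7.76 K

By the inverse-square law, S = 1361/9.36² = 15.53 W/m².
Effective emission temperature (TOA balance): σT_e⁴ = S(1−α)/4 = 3.223 W/m² → T_e = 86.83 K.
The surface balance (absorbed SW + ε·downward IR = σT_s⁴) with T_a⁴ = T_s⁴/2 reduces to T_s = T_e·[2/(2−ε)]^¼ = 94.60 K.
Greenhouse warming: T_s − T_e = 7.762 K.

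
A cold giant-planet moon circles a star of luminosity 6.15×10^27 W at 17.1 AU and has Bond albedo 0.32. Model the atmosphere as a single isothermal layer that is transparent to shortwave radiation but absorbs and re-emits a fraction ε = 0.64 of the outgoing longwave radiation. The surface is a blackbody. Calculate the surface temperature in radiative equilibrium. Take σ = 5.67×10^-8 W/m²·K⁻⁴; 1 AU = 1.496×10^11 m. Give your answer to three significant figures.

Orbital distance: d = 17.1 AU = 2.558×10^12 m.
Spreading L over a sphere of radius d: S = 6.15×10^27/(4π·2.56×10^12²) = 74.78 W/m².
The planet radiates to space at T_e = [S(1−α)/(4σ)]^(1/4) = 122.4 K.
For a single slab of emissivity ε, T_s⁴ = 2T_e⁴/(2−ε); thus T_s = 122.4·(1.471)^(1/4) = 134.8 K.

135 K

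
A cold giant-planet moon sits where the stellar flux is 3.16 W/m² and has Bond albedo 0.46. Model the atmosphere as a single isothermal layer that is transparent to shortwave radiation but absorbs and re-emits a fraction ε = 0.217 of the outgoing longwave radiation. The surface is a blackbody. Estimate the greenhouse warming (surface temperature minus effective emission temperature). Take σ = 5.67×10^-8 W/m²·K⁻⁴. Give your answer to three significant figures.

At the top of the atmosphere, σT_e⁴ = S(1−α)/4 = 0.4266 W/m², giving T_e = 52.37 K.
The surface balance (absorbed SW + ε·downward IR = σT_s⁴) with T_a⁴ = T_s⁴/2 reduces to T_s = T_e·[2/(2−ε)]^¼ = 53.90 K.
T_s − T_e = 53.90 − 52.37 = 1.526 K.

1.53 kelvin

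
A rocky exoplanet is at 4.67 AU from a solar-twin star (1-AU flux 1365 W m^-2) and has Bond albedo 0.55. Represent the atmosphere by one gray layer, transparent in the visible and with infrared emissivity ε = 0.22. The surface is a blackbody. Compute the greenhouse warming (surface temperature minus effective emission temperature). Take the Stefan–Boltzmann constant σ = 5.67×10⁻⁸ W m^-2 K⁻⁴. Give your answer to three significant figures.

Irradiance scales as 1/d², so S = 1365 W m^-2 × (1/4.67)² = 62.59 W m^-2.
Effective emission temperature (TOA balance): σT_e⁴ = S(1−α)/4 = 7.041 W m^-2 → T_e = 105.6 K.
Surface balance with a leaky layer gives σT_s⁴ = σT_e⁴·2/(2−ε), so T_s = T_e·[2/(2−0.22)]^(1/4) = 108.7 K.
Greenhouse warming: T_s − T_e = 3.121 K.

3.12 K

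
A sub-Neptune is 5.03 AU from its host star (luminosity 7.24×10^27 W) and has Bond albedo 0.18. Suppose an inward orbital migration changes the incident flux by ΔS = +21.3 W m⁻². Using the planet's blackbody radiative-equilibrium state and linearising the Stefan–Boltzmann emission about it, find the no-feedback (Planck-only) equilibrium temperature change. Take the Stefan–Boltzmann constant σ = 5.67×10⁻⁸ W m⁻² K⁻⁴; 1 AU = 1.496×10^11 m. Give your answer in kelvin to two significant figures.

Orbital distance: d = 5.03 AU = 7.525×10^11 m.
Spreading L over a sphere of radius d: S = 7.24×10^27/(4π·7.52×10^11²) = 1017 W m⁻².
Reference equilibrium: T_e = [S(1−α)/(4σ)]^(1/4) = 246.3 K.
ΔF = Δ[S(1−α)]/4 = (1−0.18)·+21.3/4 = 4.367 W m⁻².
Linearising σT⁴ gives d(σT⁴)/dT = 4σT_e³ = 3.388 W m⁻² per K.
Hence the no-feedback warming is ΔF/(4σT_e³) = 1.29 K.

1.3 K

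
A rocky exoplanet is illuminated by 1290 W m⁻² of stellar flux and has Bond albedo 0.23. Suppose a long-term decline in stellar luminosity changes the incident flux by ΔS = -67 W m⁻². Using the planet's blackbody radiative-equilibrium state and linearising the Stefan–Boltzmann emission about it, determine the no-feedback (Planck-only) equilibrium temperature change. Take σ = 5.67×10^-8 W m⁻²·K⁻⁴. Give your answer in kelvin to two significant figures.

-3.3 K

Reference equilibrium: T_e = [S(1−α)/(4σ)]^(1/4) = 257.3 K.
ΔF = Δ[S(1−α)]/4 = (1−0.23)·-67/4 = -12.90 W m⁻².
Planck response: λ_P = 4σT_e³ = 4·5.67×10⁻⁸·(257.3)³ = 3.861 W m⁻²/K.
ΔT₀ = ΔF/λ_P = -12.90/3.861 = -3.34 K.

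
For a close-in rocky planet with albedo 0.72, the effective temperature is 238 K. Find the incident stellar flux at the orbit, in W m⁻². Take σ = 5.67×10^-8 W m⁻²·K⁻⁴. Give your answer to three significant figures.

2600 W m⁻²

Invert the energy balance for S: S = 4σT⁴/(1−α).
σT⁴ = 5.67×10⁻⁸·(238)⁴ = 181.9 W m⁻².
So S = 4×181.9/(1−0.72) = 2599 W m⁻².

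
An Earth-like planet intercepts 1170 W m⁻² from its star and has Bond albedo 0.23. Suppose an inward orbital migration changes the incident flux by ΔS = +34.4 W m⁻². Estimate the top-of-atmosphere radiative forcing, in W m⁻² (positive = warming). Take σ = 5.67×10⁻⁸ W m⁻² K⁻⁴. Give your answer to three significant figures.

ΔF = Δ[S(1−α)]/4 = (1−0.23)·+34.4/4 = 6.622 W m⁻².

6.62 W m⁻²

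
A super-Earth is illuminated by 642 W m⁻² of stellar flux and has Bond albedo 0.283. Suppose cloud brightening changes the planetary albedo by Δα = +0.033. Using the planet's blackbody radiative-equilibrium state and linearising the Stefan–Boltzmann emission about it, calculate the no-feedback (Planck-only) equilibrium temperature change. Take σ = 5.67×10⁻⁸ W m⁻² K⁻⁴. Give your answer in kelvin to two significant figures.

Reference equilibrium: T_e = [S(1−α)/(4σ)]^(1/4) = 212.3 K.
TOA radiative forcing: ΔF = −S·Δα/4 = −642.0·(+0.033)/4 = -5.296 W m⁻².
Planck response: λ_P = 4σT_e³ = 4·5.67×10⁻⁸·(212.3)³ = 2.169 W m⁻²/K.
Hence the no-feedback warming is ΔF/(4σT_e³) = -2.44 K.

-2.4 kelvin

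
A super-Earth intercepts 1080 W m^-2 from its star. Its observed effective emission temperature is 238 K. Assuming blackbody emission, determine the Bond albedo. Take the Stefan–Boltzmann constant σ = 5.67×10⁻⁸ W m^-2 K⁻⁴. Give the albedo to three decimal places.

From σT⁴ = S(1−α)/4 we invert for α: 1−α = 4σT⁴/S.
σT⁴ = 181.9 W m^-2, so 4σT⁴ = 727.7 W m^-2.
1−α = 727.7/1080 = 0.6738, so α = 0.3262.

0.326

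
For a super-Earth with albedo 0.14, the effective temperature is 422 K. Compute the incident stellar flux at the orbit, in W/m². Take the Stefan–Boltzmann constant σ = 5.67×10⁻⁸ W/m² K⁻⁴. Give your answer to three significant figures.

8360 W/m²

Invert the energy balance for S: S = 4σT⁴/(1−α).
The emitted flux is σT⁴ = 1798 W/m².
S = 4·1798/0.86 = 8364 W/m².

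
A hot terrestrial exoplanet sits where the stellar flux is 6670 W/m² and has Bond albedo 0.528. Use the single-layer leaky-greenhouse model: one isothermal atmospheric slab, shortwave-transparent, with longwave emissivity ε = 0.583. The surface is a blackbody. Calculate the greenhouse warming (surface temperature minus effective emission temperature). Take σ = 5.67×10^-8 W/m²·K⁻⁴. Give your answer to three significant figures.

30.9 kelvin

At the top of the atmosphere, σT_e⁴ = S(1−α)/4 = 787.1 W/m², giving T_e = 343.2 K.
Surface balance with a leaky layer gives σT_s⁴ = σT_e⁴·2/(2−ε), so T_s = T_e·[2/(2−0.583)]^(1/4) = 374.1 K.
Greenhouse warming: T_s − T_e = 30.88 K.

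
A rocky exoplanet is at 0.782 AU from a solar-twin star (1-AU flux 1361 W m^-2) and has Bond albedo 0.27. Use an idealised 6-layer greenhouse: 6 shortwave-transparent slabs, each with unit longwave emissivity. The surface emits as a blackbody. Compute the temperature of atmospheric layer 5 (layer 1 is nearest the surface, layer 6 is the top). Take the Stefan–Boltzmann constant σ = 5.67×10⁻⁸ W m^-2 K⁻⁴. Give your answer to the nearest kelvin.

Irradiance scales as 1/d², so S = 1361 W m^-2 × (1/0.782)² = 2226 W m^-2.
OLR = S(1−α)/4 = 406.2 W m^-2; the top layer radiates at T_e = 290.9 K.
Each opaque layer satisfies 2T_j⁴ = T_{j−1}⁴ + T_{j+1}⁴, giving T_k⁴ = (N+1−k)T_e⁴.
T_5 = (2)^(1/4)·290.9 = 346.0 K.

346 K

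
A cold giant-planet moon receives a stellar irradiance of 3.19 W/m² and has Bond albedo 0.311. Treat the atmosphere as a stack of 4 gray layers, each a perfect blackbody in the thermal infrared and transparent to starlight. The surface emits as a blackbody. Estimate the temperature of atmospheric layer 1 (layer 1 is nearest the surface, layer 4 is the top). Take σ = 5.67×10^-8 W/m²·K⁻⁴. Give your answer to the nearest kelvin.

Top-of-atmosphere balance: σT_e⁴ = S(1−α)/4 = 0.5495 W/m² → T_e = 55.79 K.
The net upward flux σT_e⁴ is constant between every pair of levels, so T_k⁴ = (N+1−k)T_e⁴.
T_1 = (4)^(1/4)·55.79 = 78.91 K.

79 K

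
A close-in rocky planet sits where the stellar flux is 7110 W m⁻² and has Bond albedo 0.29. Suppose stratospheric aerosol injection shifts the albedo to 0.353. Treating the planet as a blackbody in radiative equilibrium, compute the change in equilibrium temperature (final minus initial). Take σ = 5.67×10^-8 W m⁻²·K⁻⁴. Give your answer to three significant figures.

-8.87 K

Initial: T₁ = [S(1−0.29)/(4σ)]^(1/4) = 386.3 K.
With α = 0.353, T₂ = 377.4 K.
Change: 377.4 − 386.3 = -8.869 K.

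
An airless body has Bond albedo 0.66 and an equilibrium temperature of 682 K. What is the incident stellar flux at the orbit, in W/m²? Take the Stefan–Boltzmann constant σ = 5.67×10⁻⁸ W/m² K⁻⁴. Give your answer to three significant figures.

From S(1−α)/4 = σT⁴: S = 4σT⁴/(1−α).
σT⁴ = 5.67×10⁻⁸·(682)⁴ = 12270 W/m².
S = 4·12270/0.34 = 1.443×10^5 W/m².

1.44×10^5 W/m²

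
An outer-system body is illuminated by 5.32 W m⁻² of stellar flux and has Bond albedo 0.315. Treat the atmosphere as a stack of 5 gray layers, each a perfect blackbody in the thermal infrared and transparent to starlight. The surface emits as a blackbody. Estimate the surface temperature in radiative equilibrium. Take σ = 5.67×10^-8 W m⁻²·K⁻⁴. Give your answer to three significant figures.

Top-of-atmosphere balance: σT_e⁴ = S(1−α)/4 = 0.9111 W m⁻² → T_e = 63.31 K.
With N = 5 opaque layers, T_s = (N+1)^(1/4)·T_e = 6^(1/4)·63.31 = 99.09 K.

99.1 K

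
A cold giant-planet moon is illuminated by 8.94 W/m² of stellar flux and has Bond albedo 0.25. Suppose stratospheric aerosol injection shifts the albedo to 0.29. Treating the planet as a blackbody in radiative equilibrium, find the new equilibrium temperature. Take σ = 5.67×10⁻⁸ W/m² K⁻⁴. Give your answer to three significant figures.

72.7 K

T₂ = [S(1−α₂)/(4σ)]^(1/4) = [8.940·0.71/(4σ)]^(1/4) = 72.73 K.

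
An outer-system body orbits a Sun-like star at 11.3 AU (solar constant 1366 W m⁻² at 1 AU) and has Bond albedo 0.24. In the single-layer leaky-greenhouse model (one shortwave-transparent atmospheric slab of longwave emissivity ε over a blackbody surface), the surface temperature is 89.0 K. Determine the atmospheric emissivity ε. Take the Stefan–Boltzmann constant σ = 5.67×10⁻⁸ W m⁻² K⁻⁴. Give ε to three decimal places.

0.857

Flux at the orbit: S = 1366/(11.3)² = 10.70 W m⁻².
TOA balance gives T_e = 77.38 K.
Inverting T_s⁴ = 2T_e⁴/(2−ε): (T_e/T_s)⁴ = 0.5714, so ε = 2(1 − 0.5714) = 0.8573.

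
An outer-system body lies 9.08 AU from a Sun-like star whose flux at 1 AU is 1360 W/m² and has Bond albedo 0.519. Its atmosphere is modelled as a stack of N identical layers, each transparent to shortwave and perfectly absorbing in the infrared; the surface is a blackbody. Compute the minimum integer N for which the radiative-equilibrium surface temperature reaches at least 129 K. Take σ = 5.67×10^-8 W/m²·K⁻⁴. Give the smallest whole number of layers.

Flux at the orbit: S = 1360/(9.08)² = 16.50 W/m².
The effective emission temperature is T_e = [S(1−α)/(4σ)]^¼ = 76.91 K.
T_s = (N+1)^(1/4)·T_e ≥ 129 K requires N+1 ≥ (T_s/T_e)⁴ = (129/76.91)⁴ = 7.916.
Rounding up, N = 7.

7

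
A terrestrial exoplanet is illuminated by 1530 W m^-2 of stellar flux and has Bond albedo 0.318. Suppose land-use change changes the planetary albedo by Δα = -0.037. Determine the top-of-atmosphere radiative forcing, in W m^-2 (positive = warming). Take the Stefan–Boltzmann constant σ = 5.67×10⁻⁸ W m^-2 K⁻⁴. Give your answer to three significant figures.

TOA radiative forcing: ΔF = −S·Δα/4 = −1530·(-0.037)/4 = 14.15 W m^-2.

14.2 W m^-2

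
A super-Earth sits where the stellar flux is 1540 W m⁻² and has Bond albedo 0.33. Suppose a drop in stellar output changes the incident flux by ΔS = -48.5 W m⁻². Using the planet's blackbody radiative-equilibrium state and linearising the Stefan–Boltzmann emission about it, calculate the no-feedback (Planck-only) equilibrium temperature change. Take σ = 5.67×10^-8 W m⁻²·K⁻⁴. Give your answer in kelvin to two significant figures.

-2.0 K

Reference equilibrium: T_e = [S(1−α)/(4σ)]^(1/4) = 259.7 K.
ΔF = Δ[S(1−α)]/4 = (1−0.33)·-48.5/4 = -8.124 W m⁻².
Planck response: λ_P = 4σT_e³ = 4·5.67×10⁻⁸·(259.7)³ = 3.973 W m⁻²/K.
Hence the no-feedback warming is ΔF/(4σT_e³) = -2.04 K.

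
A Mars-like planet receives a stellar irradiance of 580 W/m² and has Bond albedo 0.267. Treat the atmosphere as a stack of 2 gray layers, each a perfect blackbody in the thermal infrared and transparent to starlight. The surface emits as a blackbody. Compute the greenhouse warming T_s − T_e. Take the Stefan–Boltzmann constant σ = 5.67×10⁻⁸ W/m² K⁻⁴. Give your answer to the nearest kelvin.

66 K

OLR = S(1−α)/4 = 106.3 W/m²; the top layer radiates at T_e = 208.1 K.
T_s = (N+1)^(1/4)·T_e = 273.8 K.
So the greenhouse effect raises the surface by 273.8 − 208.1 = 65.77 K.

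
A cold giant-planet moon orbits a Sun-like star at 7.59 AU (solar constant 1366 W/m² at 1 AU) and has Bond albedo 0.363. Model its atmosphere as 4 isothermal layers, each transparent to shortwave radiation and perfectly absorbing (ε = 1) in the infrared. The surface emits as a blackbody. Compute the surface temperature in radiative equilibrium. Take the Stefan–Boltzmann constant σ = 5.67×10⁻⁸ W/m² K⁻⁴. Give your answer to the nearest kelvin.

Flux at the orbit: S = 1366/(7.59)² = 23.71 W/m².
OLR = S(1−α)/4 = 3.776 W/m²; the top layer radiates at T_e = 90.34 K.
Layer-by-layer balance gives σT_s⁴ = (N+1)σT_e⁴, so T_s = 5^¼·90.34 = 135.1 K.

135 kelvin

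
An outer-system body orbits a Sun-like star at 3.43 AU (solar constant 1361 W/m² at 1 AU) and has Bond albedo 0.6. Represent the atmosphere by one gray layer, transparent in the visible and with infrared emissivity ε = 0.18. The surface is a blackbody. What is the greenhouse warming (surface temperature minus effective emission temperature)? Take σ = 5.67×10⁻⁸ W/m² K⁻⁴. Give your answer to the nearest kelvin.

By the inverse-square law, S = 1361/3.43² = 115.7 W/m².
The planet radiates to space at T_e = [S(1−α)/(4σ)]^(1/4) = 119.5 K.
For a single slab of emissivity ε, T_s⁴ = 2T_e⁴/(2−ε); thus T_s = 119.5·(1.099)^(1/4) = 122.4 K.
T_s − T_e = 122.4 − 119.5 = 2.851 K.

3 K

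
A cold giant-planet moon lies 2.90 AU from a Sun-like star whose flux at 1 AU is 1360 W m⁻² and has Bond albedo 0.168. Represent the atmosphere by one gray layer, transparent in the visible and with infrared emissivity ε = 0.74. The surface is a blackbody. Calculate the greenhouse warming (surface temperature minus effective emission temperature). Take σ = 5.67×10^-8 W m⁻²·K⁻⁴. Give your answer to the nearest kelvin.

Irradiance scales as 1/d², so S = 1360 W m⁻² × (1/2.90)² = 161.7 W m⁻².
At the top of the atmosphere, σT_e⁴ = S(1−α)/4 = 33.64 W m⁻², giving T_e = 156.1 K.
Surface balance with a leaky layer gives σT_s⁴ = σT_e⁴·2/(2−ε), so T_s = T_e·[2/(2−0.74)]^(1/4) = 175.2 K.
Greenhouse warming: T_s − T_e = 19.11 K.

19 K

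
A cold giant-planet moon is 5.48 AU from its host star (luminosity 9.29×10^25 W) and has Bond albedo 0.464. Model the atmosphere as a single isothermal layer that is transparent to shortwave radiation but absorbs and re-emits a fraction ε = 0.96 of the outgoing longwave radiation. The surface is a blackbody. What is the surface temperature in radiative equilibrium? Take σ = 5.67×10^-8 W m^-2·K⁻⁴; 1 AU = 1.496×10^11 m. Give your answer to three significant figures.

84.1 K

Orbital distance: d = 5.48 AU = 8.198×10^11 m.
Flux at the orbit: S = L/(4πd²) = 9.29×10^25/(4π·(8.20×10^11)²) = 11.00 W m^-2.
Effective emission temperature (TOA balance): σT_e⁴ = S(1−α)/4 = 1.474 W m^-2 → T_e = 71.40 K.
Surface balance with a leaky layer gives σT_s⁴ = σT_e⁴·2/(2−ε), so T_s = T_e·[2/(2−0.96)]^(1/4) = 84.09 K.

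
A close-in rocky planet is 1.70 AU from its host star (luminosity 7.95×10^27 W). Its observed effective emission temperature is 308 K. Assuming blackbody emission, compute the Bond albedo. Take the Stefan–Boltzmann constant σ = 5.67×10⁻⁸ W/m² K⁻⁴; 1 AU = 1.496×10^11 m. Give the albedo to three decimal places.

d = 1.70 × 1.496×10^11 m = 2.543×10^11 m.
S = L/(4πd²) = 9781 W/m².
Rearranging the radiative balance, α = 1 − 4σT⁴/S.
σT⁴ = 510.3 W/m², so 4σT⁴ = 2041 W/m².
Hence α = 1 − 2041/9781 = 0.7913.

0.791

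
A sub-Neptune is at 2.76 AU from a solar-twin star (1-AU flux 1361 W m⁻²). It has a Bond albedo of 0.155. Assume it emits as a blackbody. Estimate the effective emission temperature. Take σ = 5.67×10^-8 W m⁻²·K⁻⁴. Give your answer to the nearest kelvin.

161 kelvin

Flux at the orbit: S = 1361/(2.76)² = 178.7 W m⁻².
Averaging over the sphere, the absorbed flux is S(1−α)/4 = 37.74 W m⁻².
Balancing against σT⁴: T = (37.74/5.67×10⁻⁸)^(1/4) = 160.6 K.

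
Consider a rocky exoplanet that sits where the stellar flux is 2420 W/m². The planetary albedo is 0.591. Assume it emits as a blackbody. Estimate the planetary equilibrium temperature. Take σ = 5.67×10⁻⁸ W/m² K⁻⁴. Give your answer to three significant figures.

257 K

The planet absorbs (1−α)S over its disc πR² and re-emits over 4πR², so the mean absorbed flux is (1−0.591)·2420/4 = 247.4 W/m².
Set σT⁴ = 247.4 → T = (247.4/σ)^(1/4) = 257.0 K.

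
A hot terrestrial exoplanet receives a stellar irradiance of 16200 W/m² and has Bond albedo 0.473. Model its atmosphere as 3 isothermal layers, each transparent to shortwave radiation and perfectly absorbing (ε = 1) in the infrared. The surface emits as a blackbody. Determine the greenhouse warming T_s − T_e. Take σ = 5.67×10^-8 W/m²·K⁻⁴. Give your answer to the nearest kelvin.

The effective emission temperature is T_e = [S(1−α)/(4σ)]^¼ = 440.5 K.
T_s = (N+1)^(1/4)·T_e = 622.9 K.
So the greenhouse effect raises the surface by 622.9 − 440.5 = 182.5 K.

182 kelvin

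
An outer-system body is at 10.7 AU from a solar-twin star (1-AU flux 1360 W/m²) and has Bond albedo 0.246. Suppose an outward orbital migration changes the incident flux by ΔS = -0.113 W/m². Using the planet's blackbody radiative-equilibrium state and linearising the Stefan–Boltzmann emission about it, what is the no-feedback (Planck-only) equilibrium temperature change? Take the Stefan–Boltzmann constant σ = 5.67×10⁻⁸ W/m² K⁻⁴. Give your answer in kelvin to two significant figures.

Irradiance scales as 1/d², so S = 1360 W/m² × (1/10.7)² = 11.88 W/m².
Reference equilibrium: T_e = [S(1−α)/(4σ)]^(1/4) = 79.27 K.
ΔF = Δ[S(1−α)]/4 = (1−0.246)·-0.113/4 = -0.02130 W/m².
Linearising σT⁴ gives d(σT⁴)/dT = 4σT_e³ = 0.1130 W/m² per K.
So ΔT₀ = -0.02130/0.1130 = -0.189 K.

-0.19 K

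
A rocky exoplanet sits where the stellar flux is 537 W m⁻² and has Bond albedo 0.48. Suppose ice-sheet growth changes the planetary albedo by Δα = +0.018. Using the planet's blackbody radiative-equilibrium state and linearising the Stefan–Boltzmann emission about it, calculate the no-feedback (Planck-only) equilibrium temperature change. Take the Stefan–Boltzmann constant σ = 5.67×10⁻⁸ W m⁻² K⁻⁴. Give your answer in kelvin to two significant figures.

Reference equilibrium: T_e = [S(1−α)/(4σ)]^(1/4) = 187.3 K.
TOA radiative forcing: ΔF = −S·Δα/4 = −537.0·(+0.018)/4 = -2.416 W m⁻².
Planck response: λ_P = 4σT_e³ = 4·5.67×10⁻⁸·(187.3)³ = 1.491 W m⁻²/K.
Hence the no-feedback warming is ΔF/(4σT_e³) = -1.62 K.

-1.6 K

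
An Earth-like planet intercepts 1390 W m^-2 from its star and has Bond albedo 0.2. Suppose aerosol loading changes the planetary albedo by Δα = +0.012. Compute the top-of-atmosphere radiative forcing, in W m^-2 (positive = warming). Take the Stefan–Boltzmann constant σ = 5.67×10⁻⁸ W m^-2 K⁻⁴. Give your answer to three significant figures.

-4.17 W m^-2

The change in absorbed flux is Δ[S(1−α)/4] = −SΔα/4 = -4.170 W m^-2.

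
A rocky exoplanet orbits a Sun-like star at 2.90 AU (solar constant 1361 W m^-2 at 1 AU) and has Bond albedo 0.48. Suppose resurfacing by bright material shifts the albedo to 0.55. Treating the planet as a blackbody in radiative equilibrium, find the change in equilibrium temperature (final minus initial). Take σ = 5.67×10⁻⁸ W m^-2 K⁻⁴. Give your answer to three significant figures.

By the inverse-square law, S = 1361/2.90² = 161.8 W m^-2.
Initial: T₁ = [S(1−0.48)/(4σ)]^(1/4) = 138.8 K.
After:  T₂ = [161.8·0.45/(4σ)]^(1/4) = 133.9 K.
Change: 133.9 − 138.8 = -4.927 K.

-4.93 kelvin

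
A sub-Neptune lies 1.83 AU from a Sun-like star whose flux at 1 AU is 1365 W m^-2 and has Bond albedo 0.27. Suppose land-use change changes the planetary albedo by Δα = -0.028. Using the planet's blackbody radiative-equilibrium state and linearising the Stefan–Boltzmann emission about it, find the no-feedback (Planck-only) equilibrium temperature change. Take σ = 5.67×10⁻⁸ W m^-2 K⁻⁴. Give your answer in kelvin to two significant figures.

1.8 K

By the inverse-square law, S = 1365/1.83² = 407.6 W m^-2.
The baseline emission temperature is T_e = 190.3 K.
ΔF = −(S/4)Δα = −(407.6/4)×(-0.028) = 2.853 W m^-2.
Planck response: λ_P = 4σT_e³ = 4·5.67×10⁻⁸·(190.3)³ = 1.563 W m^-2/K.
ΔT₀ = ΔF/λ_P = 2.853/1.563 = 1.82 K.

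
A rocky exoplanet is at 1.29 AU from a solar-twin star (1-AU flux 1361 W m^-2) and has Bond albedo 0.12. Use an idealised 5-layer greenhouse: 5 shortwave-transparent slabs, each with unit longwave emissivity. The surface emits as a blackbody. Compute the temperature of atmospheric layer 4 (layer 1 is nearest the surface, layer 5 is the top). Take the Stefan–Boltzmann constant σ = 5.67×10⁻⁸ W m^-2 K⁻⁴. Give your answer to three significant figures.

By the inverse-square law, S = 1361/1.29² = 817.9 W m^-2.
OLR = S(1−α)/4 = 179.9 W m^-2; the top layer radiates at T_e = 237.3 K.
In the N-layer model, layer k (counted from the surface) has T_k = (N+1−k)^(1/4)·T_e.
T_4 = (2)^(1/4)·237.3 = 282.3 K.

282 K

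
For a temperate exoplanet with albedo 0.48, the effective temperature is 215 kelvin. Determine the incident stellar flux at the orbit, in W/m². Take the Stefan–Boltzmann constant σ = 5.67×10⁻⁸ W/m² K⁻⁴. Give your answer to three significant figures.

932 W/m²

From S(1−α)/4 = σT⁴: S = 4σT⁴/(1−α).
The emitted flux is σT⁴ = 121.2 W/m².
So S = 4×121.2/(1−0.48) = 932.0 W/m².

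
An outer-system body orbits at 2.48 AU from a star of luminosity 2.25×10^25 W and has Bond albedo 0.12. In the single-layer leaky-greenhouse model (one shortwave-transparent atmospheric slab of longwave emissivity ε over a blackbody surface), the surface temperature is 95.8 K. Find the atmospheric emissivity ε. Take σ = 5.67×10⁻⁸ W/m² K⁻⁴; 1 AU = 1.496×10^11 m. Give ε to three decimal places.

d = 2.48 × 1.496×10^11 m = 3.710×10^11 m.
Flux at the orbit: S = L/(4πd²) = 2.25×10^25/(4π·(3.71×10^11)²) = 13.01 W/m².
First, T_e = [13.01·(1−0.12)/(4σ)]^(1/4) = 84.29 K.
Inverting T_s⁴ = 2T_e⁴/(2−ε): (T_e/T_s)⁴ = 0.5992, so ε = 2(1 − 0.5992) = 0.8016.

0.802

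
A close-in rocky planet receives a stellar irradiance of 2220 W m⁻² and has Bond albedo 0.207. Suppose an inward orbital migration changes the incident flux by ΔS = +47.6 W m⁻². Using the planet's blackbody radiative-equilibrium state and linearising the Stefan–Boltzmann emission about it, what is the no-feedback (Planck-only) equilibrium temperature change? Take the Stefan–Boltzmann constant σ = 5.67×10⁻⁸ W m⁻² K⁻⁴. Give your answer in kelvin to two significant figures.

1.6 K

Unperturbed T_e = [2220·(1−0.207)/(4σ)]^¼ = 296.8 K.
Only a fraction (1−α) is absorbed and it's spread over 4πR², so ΔF = (1−α)ΔS/4 = 9.437 W m⁻².
The Planck feedback parameter is 4σT_e³ = 5.931 W m⁻²/K.
So ΔT₀ = 9.437/5.931 = 1.59 K.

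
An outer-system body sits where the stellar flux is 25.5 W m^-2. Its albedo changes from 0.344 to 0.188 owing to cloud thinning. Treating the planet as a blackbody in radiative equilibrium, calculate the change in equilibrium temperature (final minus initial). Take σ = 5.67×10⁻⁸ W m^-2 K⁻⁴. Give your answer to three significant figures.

With α = 0.344, T₁ = 92.67 K.
With α = 0.188, T₂ = 97.75 K.
ΔT = T₂ − T₁ = 5.077 K.

5.08 K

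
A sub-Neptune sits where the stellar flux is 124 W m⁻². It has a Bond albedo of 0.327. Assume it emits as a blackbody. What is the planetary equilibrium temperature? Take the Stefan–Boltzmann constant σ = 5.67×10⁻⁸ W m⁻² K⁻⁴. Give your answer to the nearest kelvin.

138 K

Averaging over the sphere, the absorbed flux is S(1−α)/4 = 20.86 W m⁻².
Set σT⁴ = 20.86 → T = (20.86/σ)^(1/4) = 138.5 K.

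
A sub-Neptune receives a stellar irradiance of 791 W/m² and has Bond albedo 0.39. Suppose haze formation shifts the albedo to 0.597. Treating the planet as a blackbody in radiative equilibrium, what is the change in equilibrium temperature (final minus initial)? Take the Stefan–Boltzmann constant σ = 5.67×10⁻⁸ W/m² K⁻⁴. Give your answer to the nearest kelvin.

-21 K

Before: T₁ = [791.0·0.61/(4σ)]^(1/4) = 214.8 K.
Final:   T₂ = [S(1−0.597)/(4σ)]^(1/4) = 193.6 K.
ΔT = T₂ − T₁ = -21.14 K.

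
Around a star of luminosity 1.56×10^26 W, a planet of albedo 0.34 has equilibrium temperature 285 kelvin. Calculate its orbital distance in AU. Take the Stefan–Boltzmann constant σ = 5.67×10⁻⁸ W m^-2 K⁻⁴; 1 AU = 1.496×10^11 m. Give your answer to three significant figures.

Required flux: S = 4σT⁴/(1−α) = 2267 W m^-2.
From L = 4πd²S, d = √(1.56×10^26/(4π·2267)) = 7.400×10^10 m = 0.4946 AU.

0.495 AU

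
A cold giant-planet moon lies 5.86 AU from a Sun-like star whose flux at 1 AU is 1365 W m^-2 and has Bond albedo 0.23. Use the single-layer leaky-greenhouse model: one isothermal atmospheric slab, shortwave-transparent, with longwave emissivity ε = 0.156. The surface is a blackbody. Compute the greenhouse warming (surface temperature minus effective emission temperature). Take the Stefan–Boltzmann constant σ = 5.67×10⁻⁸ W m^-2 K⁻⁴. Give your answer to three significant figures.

2.21 kelvin

Flux at the orbit: S = 1365/(5.86)² = 39.75 W m^-2.
The planet radiates to space at T_e = [S(1−α)/(4σ)]^(1/4) = 107.8 K.
The surface balance (absorbed SW + ε·downward IR = σT_s⁴) with T_a⁴ = T_s⁴/2 reduces to T_s = T_e·[2/(2−ε)]^¼ = 110.0 K.
The atmosphere warms the surface by 2.211 K.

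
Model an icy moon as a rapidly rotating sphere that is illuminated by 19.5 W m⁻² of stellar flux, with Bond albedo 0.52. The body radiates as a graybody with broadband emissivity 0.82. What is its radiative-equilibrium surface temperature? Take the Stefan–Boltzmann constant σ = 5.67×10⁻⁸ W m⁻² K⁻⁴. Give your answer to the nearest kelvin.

84 kelvin

The planet absorbs (1−α)S over its disc πR² and re-emits over 4πR², so the mean absorbed flux is (1−0.52)·19.50/4 = 2.340 W m⁻².
Radiative balance εσT⁴ = 2.340 gives T = [2.340/(0.82·σ)]^(1/4) = 84.23 K.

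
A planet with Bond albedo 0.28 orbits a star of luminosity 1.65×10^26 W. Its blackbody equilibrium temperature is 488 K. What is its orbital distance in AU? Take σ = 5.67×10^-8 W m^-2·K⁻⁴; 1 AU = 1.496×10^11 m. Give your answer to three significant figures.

0.181 AU

Energy balance gives S = 4σT⁴/(1−α) = 17860 W m^-2.
Then d = [L/(4πS)]^(1/2) = 2.711×10^10 m, i.e. 0.1812 AU.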